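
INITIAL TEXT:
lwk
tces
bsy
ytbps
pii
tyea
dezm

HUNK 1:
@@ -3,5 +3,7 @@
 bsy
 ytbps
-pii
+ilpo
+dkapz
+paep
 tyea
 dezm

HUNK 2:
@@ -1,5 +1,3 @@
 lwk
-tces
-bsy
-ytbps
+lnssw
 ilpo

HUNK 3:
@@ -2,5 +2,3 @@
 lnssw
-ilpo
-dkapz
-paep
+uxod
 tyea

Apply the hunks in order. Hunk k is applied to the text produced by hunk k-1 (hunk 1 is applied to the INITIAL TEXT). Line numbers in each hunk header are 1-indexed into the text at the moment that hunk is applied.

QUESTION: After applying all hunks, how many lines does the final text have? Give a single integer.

Hunk 1: at line 3 remove [pii] add [ilpo,dkapz,paep] -> 9 lines: lwk tces bsy ytbps ilpo dkapz paep tyea dezm
Hunk 2: at line 1 remove [tces,bsy,ytbps] add [lnssw] -> 7 lines: lwk lnssw ilpo dkapz paep tyea dezm
Hunk 3: at line 2 remove [ilpo,dkapz,paep] add [uxod] -> 5 lines: lwk lnssw uxod tyea dezm
Final line count: 5

Answer: 5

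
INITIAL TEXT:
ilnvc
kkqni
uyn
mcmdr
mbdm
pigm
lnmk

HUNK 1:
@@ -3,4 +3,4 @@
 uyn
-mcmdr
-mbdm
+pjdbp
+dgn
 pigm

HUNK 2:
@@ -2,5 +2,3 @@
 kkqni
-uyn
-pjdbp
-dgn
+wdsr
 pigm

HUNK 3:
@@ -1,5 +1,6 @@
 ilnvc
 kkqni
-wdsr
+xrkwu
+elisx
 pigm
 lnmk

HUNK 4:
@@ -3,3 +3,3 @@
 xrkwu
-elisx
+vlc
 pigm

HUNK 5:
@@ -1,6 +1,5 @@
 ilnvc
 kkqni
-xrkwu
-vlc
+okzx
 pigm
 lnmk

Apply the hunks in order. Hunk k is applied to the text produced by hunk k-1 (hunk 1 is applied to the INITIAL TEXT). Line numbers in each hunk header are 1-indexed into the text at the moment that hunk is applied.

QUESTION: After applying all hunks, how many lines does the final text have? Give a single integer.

Hunk 1: at line 3 remove [mcmdr,mbdm] add [pjdbp,dgn] -> 7 lines: ilnvc kkqni uyn pjdbp dgn pigm lnmk
Hunk 2: at line 2 remove [uyn,pjdbp,dgn] add [wdsr] -> 5 lines: ilnvc kkqni wdsr pigm lnmk
Hunk 3: at line 1 remove [wdsr] add [xrkwu,elisx] -> 6 lines: ilnvc kkqni xrkwu elisx pigm lnmk
Hunk 4: at line 3 remove [elisx] add [vlc] -> 6 lines: ilnvc kkqni xrkwu vlc pigm lnmk
Hunk 5: at line 1 remove [xrkwu,vlc] add [okzx] -> 5 lines: ilnvc kkqni okzx pigm lnmk
Final line count: 5

Answer: 5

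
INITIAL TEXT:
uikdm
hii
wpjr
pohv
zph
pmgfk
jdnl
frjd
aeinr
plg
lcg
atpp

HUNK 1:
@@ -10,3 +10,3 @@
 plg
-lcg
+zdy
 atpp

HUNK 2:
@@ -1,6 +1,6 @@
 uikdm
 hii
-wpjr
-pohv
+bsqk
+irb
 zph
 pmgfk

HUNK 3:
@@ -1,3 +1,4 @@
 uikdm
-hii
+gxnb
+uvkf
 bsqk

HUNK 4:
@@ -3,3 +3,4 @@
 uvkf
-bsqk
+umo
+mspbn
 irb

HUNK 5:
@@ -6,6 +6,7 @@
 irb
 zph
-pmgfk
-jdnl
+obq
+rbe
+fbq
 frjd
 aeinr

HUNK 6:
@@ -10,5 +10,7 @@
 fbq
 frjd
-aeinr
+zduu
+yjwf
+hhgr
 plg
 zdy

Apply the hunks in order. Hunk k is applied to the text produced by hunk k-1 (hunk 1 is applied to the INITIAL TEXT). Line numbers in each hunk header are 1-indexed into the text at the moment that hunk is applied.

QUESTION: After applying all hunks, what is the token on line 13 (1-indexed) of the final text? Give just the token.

Answer: yjwf

Derivation:
Hunk 1: at line 10 remove [lcg] add [zdy] -> 12 lines: uikdm hii wpjr pohv zph pmgfk jdnl frjd aeinr plg zdy atpp
Hunk 2: at line 1 remove [wpjr,pohv] add [bsqk,irb] -> 12 lines: uikdm hii bsqk irb zph pmgfk jdnl frjd aeinr plg zdy atpp
Hunk 3: at line 1 remove [hii] add [gxnb,uvkf] -> 13 lines: uikdm gxnb uvkf bsqk irb zph pmgfk jdnl frjd aeinr plg zdy atpp
Hunk 4: at line 3 remove [bsqk] add [umo,mspbn] -> 14 lines: uikdm gxnb uvkf umo mspbn irb zph pmgfk jdnl frjd aeinr plg zdy atpp
Hunk 5: at line 6 remove [pmgfk,jdnl] add [obq,rbe,fbq] -> 15 lines: uikdm gxnb uvkf umo mspbn irb zph obq rbe fbq frjd aeinr plg zdy atpp
Hunk 6: at line 10 remove [aeinr] add [zduu,yjwf,hhgr] -> 17 lines: uikdm gxnb uvkf umo mspbn irb zph obq rbe fbq frjd zduu yjwf hhgr plg zdy atpp
Final line 13: yjwf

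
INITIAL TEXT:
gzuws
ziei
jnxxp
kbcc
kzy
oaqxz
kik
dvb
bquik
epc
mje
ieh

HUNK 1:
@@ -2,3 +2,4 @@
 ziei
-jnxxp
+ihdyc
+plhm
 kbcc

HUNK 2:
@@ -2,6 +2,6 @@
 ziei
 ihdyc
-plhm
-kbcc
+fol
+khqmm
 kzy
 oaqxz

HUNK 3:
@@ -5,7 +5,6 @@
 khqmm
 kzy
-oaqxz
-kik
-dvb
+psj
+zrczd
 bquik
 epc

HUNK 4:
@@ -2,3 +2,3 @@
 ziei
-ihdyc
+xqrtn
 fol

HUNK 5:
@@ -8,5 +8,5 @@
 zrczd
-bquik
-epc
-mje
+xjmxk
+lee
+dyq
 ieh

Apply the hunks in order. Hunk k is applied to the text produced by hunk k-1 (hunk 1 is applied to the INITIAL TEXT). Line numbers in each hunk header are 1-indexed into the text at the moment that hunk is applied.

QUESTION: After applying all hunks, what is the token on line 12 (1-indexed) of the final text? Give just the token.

Answer: ieh

Derivation:
Hunk 1: at line 2 remove [jnxxp] add [ihdyc,plhm] -> 13 lines: gzuws ziei ihdyc plhm kbcc kzy oaqxz kik dvb bquik epc mje ieh
Hunk 2: at line 2 remove [plhm,kbcc] add [fol,khqmm] -> 13 lines: gzuws ziei ihdyc fol khqmm kzy oaqxz kik dvb bquik epc mje ieh
Hunk 3: at line 5 remove [oaqxz,kik,dvb] add [psj,zrczd] -> 12 lines: gzuws ziei ihdyc fol khqmm kzy psj zrczd bquik epc mje ieh
Hunk 4: at line 2 remove [ihdyc] add [xqrtn] -> 12 lines: gzuws ziei xqrtn fol khqmm kzy psj zrczd bquik epc mje ieh
Hunk 5: at line 8 remove [bquik,epc,mje] add [xjmxk,lee,dyq] -> 12 lines: gzuws ziei xqrtn fol khqmm kzy psj zrczd xjmxk lee dyq ieh
Final line 12: ieh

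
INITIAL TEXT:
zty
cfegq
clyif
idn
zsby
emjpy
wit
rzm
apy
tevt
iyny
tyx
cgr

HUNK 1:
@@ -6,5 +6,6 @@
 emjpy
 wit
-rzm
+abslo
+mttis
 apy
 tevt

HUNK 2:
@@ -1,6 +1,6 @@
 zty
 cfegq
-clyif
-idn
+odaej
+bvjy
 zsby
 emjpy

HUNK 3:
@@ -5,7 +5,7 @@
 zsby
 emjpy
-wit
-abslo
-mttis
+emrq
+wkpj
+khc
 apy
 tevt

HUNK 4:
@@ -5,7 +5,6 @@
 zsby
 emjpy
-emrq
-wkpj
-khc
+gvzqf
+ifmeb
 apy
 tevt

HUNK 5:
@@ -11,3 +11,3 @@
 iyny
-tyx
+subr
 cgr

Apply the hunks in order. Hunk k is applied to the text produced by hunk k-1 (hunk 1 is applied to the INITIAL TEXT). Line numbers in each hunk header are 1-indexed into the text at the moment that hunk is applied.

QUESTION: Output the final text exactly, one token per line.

Hunk 1: at line 6 remove [rzm] add [abslo,mttis] -> 14 lines: zty cfegq clyif idn zsby emjpy wit abslo mttis apy tevt iyny tyx cgr
Hunk 2: at line 1 remove [clyif,idn] add [odaej,bvjy] -> 14 lines: zty cfegq odaej bvjy zsby emjpy wit abslo mttis apy tevt iyny tyx cgr
Hunk 3: at line 5 remove [wit,abslo,mttis] add [emrq,wkpj,khc] -> 14 lines: zty cfegq odaej bvjy zsby emjpy emrq wkpj khc apy tevt iyny tyx cgr
Hunk 4: at line 5 remove [emrq,wkpj,khc] add [gvzqf,ifmeb] -> 13 lines: zty cfegq odaej bvjy zsby emjpy gvzqf ifmeb apy tevt iyny tyx cgr
Hunk 5: at line 11 remove [tyx] add [subr] -> 13 lines: zty cfegq odaej bvjy zsby emjpy gvzqf ifmeb apy tevt iyny subr cgr

Answer: zty
cfegq
odaej
bvjy
zsby
emjpy
gvzqf
ifmeb
apy
tevt
iyny
subr
cgr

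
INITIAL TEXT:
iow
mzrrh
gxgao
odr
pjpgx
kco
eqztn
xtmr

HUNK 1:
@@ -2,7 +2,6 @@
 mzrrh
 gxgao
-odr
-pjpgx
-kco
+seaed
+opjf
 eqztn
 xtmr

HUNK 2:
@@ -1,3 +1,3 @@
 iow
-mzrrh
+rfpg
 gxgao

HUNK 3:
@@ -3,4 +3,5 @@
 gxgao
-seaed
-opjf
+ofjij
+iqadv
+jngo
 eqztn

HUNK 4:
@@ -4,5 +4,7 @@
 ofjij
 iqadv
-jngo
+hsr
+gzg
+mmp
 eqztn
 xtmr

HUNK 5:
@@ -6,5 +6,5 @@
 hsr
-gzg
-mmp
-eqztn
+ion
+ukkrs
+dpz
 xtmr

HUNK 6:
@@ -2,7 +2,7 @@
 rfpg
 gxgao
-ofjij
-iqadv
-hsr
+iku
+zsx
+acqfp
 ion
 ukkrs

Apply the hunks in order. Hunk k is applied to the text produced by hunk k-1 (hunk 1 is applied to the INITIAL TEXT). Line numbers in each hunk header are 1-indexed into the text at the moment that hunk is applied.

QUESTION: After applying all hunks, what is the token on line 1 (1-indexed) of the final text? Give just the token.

Answer: iow

Derivation:
Hunk 1: at line 2 remove [odr,pjpgx,kco] add [seaed,opjf] -> 7 lines: iow mzrrh gxgao seaed opjf eqztn xtmr
Hunk 2: at line 1 remove [mzrrh] add [rfpg] -> 7 lines: iow rfpg gxgao seaed opjf eqztn xtmr
Hunk 3: at line 3 remove [seaed,opjf] add [ofjij,iqadv,jngo] -> 8 lines: iow rfpg gxgao ofjij iqadv jngo eqztn xtmr
Hunk 4: at line 4 remove [jngo] add [hsr,gzg,mmp] -> 10 lines: iow rfpg gxgao ofjij iqadv hsr gzg mmp eqztn xtmr
Hunk 5: at line 6 remove [gzg,mmp,eqztn] add [ion,ukkrs,dpz] -> 10 lines: iow rfpg gxgao ofjij iqadv hsr ion ukkrs dpz xtmr
Hunk 6: at line 2 remove [ofjij,iqadv,hsr] add [iku,zsx,acqfp] -> 10 lines: iow rfpg gxgao iku zsx acqfp ion ukkrs dpz xtmr
Final line 1: iow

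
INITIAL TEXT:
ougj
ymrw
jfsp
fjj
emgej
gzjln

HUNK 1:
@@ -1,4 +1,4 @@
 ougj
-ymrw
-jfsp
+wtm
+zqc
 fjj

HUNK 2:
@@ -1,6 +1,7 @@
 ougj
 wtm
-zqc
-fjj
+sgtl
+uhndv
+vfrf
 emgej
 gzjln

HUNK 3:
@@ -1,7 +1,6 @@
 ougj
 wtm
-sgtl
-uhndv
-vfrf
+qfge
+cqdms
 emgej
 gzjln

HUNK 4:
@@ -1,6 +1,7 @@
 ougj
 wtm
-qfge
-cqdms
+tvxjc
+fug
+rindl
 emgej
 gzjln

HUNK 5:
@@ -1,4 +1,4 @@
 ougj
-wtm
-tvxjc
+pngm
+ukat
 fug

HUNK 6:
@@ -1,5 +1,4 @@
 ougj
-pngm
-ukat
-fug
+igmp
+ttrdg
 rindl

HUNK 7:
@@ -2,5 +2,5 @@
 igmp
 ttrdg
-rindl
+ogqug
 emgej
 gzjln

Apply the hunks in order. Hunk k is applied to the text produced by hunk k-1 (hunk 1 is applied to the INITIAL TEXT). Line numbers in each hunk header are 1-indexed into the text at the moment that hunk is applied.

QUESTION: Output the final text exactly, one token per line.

Hunk 1: at line 1 remove [ymrw,jfsp] add [wtm,zqc] -> 6 lines: ougj wtm zqc fjj emgej gzjln
Hunk 2: at line 1 remove [zqc,fjj] add [sgtl,uhndv,vfrf] -> 7 lines: ougj wtm sgtl uhndv vfrf emgej gzjln
Hunk 3: at line 1 remove [sgtl,uhndv,vfrf] add [qfge,cqdms] -> 6 lines: ougj wtm qfge cqdms emgej gzjln
Hunk 4: at line 1 remove [qfge,cqdms] add [tvxjc,fug,rindl] -> 7 lines: ougj wtm tvxjc fug rindl emgej gzjln
Hunk 5: at line 1 remove [wtm,tvxjc] add [pngm,ukat] -> 7 lines: ougj pngm ukat fug rindl emgej gzjln
Hunk 6: at line 1 remove [pngm,ukat,fug] add [igmp,ttrdg] -> 6 lines: ougj igmp ttrdg rindl emgej gzjln
Hunk 7: at line 2 remove [rindl] add [ogqug] -> 6 lines: ougj igmp ttrdg ogqug emgej gzjln

Answer: ougj
igmp
ttrdg
ogqug
emgej
gzjln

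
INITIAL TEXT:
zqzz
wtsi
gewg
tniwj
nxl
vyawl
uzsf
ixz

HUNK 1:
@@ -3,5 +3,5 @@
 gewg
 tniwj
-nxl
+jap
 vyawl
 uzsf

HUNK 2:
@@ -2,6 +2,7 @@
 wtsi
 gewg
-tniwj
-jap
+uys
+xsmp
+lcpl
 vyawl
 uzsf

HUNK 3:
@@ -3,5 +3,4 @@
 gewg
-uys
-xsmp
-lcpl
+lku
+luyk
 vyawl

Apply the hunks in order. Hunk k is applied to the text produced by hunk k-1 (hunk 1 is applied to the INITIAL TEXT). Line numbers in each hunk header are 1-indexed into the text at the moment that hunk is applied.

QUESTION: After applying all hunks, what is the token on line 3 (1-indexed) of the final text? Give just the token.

Answer: gewg

Derivation:
Hunk 1: at line 3 remove [nxl] add [jap] -> 8 lines: zqzz wtsi gewg tniwj jap vyawl uzsf ixz
Hunk 2: at line 2 remove [tniwj,jap] add [uys,xsmp,lcpl] -> 9 lines: zqzz wtsi gewg uys xsmp lcpl vyawl uzsf ixz
Hunk 3: at line 3 remove [uys,xsmp,lcpl] add [lku,luyk] -> 8 lines: zqzz wtsi gewg lku luyk vyawl uzsf ixz
Final line 3: gewg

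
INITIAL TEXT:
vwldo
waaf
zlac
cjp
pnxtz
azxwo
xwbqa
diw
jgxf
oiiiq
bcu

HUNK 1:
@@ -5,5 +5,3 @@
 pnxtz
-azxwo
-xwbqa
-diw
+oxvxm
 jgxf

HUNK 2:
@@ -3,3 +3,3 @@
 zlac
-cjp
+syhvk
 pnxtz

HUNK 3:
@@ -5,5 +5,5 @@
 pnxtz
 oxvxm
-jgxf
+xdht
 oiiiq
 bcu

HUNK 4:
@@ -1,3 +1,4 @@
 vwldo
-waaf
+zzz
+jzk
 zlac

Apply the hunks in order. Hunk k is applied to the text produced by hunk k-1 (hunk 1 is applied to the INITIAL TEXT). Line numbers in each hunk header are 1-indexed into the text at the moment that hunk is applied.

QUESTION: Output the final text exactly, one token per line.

Answer: vwldo
zzz
jzk
zlac
syhvk
pnxtz
oxvxm
xdht
oiiiq
bcu

Derivation:
Hunk 1: at line 5 remove [azxwo,xwbqa,diw] add [oxvxm] -> 9 lines: vwldo waaf zlac cjp pnxtz oxvxm jgxf oiiiq bcu
Hunk 2: at line 3 remove [cjp] add [syhvk] -> 9 lines: vwldo waaf zlac syhvk pnxtz oxvxm jgxf oiiiq bcu
Hunk 3: at line 5 remove [jgxf] add [xdht] -> 9 lines: vwldo waaf zlac syhvk pnxtz oxvxm xdht oiiiq bcu
Hunk 4: at line 1 remove [waaf] add [zzz,jzk] -> 10 lines: vwldo zzz jzk zlac syhvk pnxtz oxvxm xdht oiiiq bcu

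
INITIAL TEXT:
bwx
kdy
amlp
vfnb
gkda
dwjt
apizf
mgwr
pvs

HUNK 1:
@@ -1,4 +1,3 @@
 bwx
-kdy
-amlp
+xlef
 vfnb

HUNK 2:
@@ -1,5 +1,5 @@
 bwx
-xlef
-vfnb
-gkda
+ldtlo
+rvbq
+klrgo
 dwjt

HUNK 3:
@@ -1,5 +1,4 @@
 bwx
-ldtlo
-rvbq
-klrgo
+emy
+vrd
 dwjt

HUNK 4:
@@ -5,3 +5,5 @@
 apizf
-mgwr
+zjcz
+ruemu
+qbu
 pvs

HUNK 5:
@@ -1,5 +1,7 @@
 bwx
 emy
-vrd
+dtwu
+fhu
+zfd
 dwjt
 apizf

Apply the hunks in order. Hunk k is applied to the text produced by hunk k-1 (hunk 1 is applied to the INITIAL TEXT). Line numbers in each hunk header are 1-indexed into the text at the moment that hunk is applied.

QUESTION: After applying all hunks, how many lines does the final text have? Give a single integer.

Answer: 11

Derivation:
Hunk 1: at line 1 remove [kdy,amlp] add [xlef] -> 8 lines: bwx xlef vfnb gkda dwjt apizf mgwr pvs
Hunk 2: at line 1 remove [xlef,vfnb,gkda] add [ldtlo,rvbq,klrgo] -> 8 lines: bwx ldtlo rvbq klrgo dwjt apizf mgwr pvs
Hunk 3: at line 1 remove [ldtlo,rvbq,klrgo] add [emy,vrd] -> 7 lines: bwx emy vrd dwjt apizf mgwr pvs
Hunk 4: at line 5 remove [mgwr] add [zjcz,ruemu,qbu] -> 9 lines: bwx emy vrd dwjt apizf zjcz ruemu qbu pvs
Hunk 5: at line 1 remove [vrd] add [dtwu,fhu,zfd] -> 11 lines: bwx emy dtwu fhu zfd dwjt apizf zjcz ruemu qbu pvs
Final line count: 11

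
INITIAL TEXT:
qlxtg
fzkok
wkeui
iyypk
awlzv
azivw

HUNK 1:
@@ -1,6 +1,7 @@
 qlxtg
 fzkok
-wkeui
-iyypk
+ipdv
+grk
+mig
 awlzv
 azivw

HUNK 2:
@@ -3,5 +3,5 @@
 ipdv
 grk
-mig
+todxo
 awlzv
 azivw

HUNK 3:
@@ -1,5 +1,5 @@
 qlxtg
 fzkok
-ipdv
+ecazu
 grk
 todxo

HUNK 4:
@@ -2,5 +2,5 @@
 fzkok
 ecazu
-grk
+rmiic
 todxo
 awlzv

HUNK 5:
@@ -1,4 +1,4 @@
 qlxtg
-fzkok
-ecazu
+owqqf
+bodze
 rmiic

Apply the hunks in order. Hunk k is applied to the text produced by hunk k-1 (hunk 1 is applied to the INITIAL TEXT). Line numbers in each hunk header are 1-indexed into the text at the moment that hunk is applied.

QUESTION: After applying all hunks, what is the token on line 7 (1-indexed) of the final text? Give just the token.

Hunk 1: at line 1 remove [wkeui,iyypk] add [ipdv,grk,mig] -> 7 lines: qlxtg fzkok ipdv grk mig awlzv azivw
Hunk 2: at line 3 remove [mig] add [todxo] -> 7 lines: qlxtg fzkok ipdv grk todxo awlzv azivw
Hunk 3: at line 1 remove [ipdv] add [ecazu] -> 7 lines: qlxtg fzkok ecazu grk todxo awlzv azivw
Hunk 4: at line 2 remove [grk] add [rmiic] -> 7 lines: qlxtg fzkok ecazu rmiic todxo awlzv azivw
Hunk 5: at line 1 remove [fzkok,ecazu] add [owqqf,bodze] -> 7 lines: qlxtg owqqf bodze rmiic todxo awlzv azivw
Final line 7: azivw

Answer: azivw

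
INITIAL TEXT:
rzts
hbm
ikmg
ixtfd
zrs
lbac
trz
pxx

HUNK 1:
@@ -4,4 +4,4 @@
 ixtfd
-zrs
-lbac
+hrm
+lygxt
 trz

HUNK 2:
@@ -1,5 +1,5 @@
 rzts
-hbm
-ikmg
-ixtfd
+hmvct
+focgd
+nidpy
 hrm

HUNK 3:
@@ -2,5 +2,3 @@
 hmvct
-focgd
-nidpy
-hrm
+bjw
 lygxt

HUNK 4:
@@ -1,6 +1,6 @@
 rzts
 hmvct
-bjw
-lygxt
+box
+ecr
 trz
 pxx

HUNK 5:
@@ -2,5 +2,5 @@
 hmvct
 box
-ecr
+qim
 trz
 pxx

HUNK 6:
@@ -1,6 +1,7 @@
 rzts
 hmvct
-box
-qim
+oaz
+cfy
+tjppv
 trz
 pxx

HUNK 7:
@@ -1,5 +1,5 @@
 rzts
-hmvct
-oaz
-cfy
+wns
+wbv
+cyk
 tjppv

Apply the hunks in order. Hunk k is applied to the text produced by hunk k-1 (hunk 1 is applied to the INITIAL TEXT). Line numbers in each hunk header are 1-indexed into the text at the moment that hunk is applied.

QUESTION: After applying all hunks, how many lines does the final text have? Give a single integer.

Answer: 7

Derivation:
Hunk 1: at line 4 remove [zrs,lbac] add [hrm,lygxt] -> 8 lines: rzts hbm ikmg ixtfd hrm lygxt trz pxx
Hunk 2: at line 1 remove [hbm,ikmg,ixtfd] add [hmvct,focgd,nidpy] -> 8 lines: rzts hmvct focgd nidpy hrm lygxt trz pxx
Hunk 3: at line 2 remove [focgd,nidpy,hrm] add [bjw] -> 6 lines: rzts hmvct bjw lygxt trz pxx
Hunk 4: at line 1 remove [bjw,lygxt] add [box,ecr] -> 6 lines: rzts hmvct box ecr trz pxx
Hunk 5: at line 2 remove [ecr] add [qim] -> 6 lines: rzts hmvct box qim trz pxx
Hunk 6: at line 1 remove [box,qim] add [oaz,cfy,tjppv] -> 7 lines: rzts hmvct oaz cfy tjppv trz pxx
Hunk 7: at line 1 remove [hmvct,oaz,cfy] add [wns,wbv,cyk] -> 7 lines: rzts wns wbv cyk tjppv trz pxx
Final line count: 7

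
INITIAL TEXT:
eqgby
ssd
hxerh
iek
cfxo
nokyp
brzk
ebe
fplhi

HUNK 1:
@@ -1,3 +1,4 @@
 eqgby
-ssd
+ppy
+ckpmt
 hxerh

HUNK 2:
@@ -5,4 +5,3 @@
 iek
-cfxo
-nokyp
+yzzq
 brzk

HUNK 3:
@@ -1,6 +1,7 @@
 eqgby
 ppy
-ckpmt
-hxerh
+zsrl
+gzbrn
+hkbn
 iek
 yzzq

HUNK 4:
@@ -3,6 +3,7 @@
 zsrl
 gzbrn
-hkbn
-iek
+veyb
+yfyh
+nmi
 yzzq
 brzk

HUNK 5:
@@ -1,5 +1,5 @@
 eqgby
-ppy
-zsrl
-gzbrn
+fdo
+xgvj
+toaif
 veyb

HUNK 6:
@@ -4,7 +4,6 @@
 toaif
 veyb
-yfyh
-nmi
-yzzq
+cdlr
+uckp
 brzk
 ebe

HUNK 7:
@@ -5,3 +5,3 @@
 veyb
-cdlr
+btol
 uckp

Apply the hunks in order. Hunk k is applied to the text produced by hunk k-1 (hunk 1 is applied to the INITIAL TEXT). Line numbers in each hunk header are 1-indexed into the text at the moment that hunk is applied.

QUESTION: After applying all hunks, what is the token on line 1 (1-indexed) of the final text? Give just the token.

Answer: eqgby

Derivation:
Hunk 1: at line 1 remove [ssd] add [ppy,ckpmt] -> 10 lines: eqgby ppy ckpmt hxerh iek cfxo nokyp brzk ebe fplhi
Hunk 2: at line 5 remove [cfxo,nokyp] add [yzzq] -> 9 lines: eqgby ppy ckpmt hxerh iek yzzq brzk ebe fplhi
Hunk 3: at line 1 remove [ckpmt,hxerh] add [zsrl,gzbrn,hkbn] -> 10 lines: eqgby ppy zsrl gzbrn hkbn iek yzzq brzk ebe fplhi
Hunk 4: at line 3 remove [hkbn,iek] add [veyb,yfyh,nmi] -> 11 lines: eqgby ppy zsrl gzbrn veyb yfyh nmi yzzq brzk ebe fplhi
Hunk 5: at line 1 remove [ppy,zsrl,gzbrn] add [fdo,xgvj,toaif] -> 11 lines: eqgby fdo xgvj toaif veyb yfyh nmi yzzq brzk ebe fplhi
Hunk 6: at line 4 remove [yfyh,nmi,yzzq] add [cdlr,uckp] -> 10 lines: eqgby fdo xgvj toaif veyb cdlr uckp brzk ebe fplhi
Hunk 7: at line 5 remove [cdlr] add [btol] -> 10 lines: eqgby fdo xgvj toaif veyb btol uckp brzk ebe fplhi
Final line 1: eqgby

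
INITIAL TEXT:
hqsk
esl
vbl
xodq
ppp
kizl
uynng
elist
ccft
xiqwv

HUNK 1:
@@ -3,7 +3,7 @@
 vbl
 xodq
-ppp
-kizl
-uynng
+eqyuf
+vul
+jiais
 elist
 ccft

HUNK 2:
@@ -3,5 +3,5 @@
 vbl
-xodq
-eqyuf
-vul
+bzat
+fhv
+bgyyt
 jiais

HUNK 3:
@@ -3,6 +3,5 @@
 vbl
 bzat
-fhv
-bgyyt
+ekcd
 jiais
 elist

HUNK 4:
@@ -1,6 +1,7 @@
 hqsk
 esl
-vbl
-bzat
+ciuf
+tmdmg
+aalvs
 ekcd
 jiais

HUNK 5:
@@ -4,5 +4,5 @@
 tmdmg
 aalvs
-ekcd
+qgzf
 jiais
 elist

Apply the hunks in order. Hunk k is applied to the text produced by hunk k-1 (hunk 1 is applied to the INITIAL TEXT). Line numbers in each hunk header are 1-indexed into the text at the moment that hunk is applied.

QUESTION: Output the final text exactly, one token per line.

Hunk 1: at line 3 remove [ppp,kizl,uynng] add [eqyuf,vul,jiais] -> 10 lines: hqsk esl vbl xodq eqyuf vul jiais elist ccft xiqwv
Hunk 2: at line 3 remove [xodq,eqyuf,vul] add [bzat,fhv,bgyyt] -> 10 lines: hqsk esl vbl bzat fhv bgyyt jiais elist ccft xiqwv
Hunk 3: at line 3 remove [fhv,bgyyt] add [ekcd] -> 9 lines: hqsk esl vbl bzat ekcd jiais elist ccft xiqwv
Hunk 4: at line 1 remove [vbl,bzat] add [ciuf,tmdmg,aalvs] -> 10 lines: hqsk esl ciuf tmdmg aalvs ekcd jiais elist ccft xiqwv
Hunk 5: at line 4 remove [ekcd] add [qgzf] -> 10 lines: hqsk esl ciuf tmdmg aalvs qgzf jiais elist ccft xiqwv

Answer: hqsk
esl
ciuf
tmdmg
aalvs
qgzf
jiais
elist
ccft
xiqwv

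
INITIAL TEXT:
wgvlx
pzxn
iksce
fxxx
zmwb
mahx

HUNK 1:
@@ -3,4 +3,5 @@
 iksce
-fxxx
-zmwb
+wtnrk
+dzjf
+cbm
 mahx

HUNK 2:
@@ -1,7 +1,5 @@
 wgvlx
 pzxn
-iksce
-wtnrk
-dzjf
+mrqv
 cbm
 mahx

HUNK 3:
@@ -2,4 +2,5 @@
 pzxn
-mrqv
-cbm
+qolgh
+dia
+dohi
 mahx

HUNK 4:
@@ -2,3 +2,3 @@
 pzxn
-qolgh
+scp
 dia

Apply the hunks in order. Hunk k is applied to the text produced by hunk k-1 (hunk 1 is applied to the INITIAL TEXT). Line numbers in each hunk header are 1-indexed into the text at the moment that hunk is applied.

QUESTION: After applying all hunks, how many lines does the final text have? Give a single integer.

Answer: 6

Derivation:
Hunk 1: at line 3 remove [fxxx,zmwb] add [wtnrk,dzjf,cbm] -> 7 lines: wgvlx pzxn iksce wtnrk dzjf cbm mahx
Hunk 2: at line 1 remove [iksce,wtnrk,dzjf] add [mrqv] -> 5 lines: wgvlx pzxn mrqv cbm mahx
Hunk 3: at line 2 remove [mrqv,cbm] add [qolgh,dia,dohi] -> 6 lines: wgvlx pzxn qolgh dia dohi mahx
Hunk 4: at line 2 remove [qolgh] add [scp] -> 6 lines: wgvlx pzxn scp dia dohi mahx
Final line count: 6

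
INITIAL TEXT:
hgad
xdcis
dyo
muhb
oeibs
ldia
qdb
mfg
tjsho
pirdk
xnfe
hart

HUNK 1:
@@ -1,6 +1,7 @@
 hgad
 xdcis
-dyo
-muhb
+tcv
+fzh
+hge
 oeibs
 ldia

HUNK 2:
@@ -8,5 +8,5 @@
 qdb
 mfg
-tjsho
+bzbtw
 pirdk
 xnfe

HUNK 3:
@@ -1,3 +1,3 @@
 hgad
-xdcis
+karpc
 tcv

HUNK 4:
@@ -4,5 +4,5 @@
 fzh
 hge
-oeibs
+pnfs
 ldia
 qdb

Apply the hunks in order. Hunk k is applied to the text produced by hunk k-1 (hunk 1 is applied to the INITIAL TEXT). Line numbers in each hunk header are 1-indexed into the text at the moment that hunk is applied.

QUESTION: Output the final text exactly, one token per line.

Answer: hgad
karpc
tcv
fzh
hge
pnfs
ldia
qdb
mfg
bzbtw
pirdk
xnfe
hart

Derivation:
Hunk 1: at line 1 remove [dyo,muhb] add [tcv,fzh,hge] -> 13 lines: hgad xdcis tcv fzh hge oeibs ldia qdb mfg tjsho pirdk xnfe hart
Hunk 2: at line 8 remove [tjsho] add [bzbtw] -> 13 lines: hgad xdcis tcv fzh hge oeibs ldia qdb mfg bzbtw pirdk xnfe hart
Hunk 3: at line 1 remove [xdcis] add [karpc] -> 13 lines: hgad karpc tcv fzh hge oeibs ldia qdb mfg bzbtw pirdk xnfe hart
Hunk 4: at line 4 remove [oeibs] add [pnfs] -> 13 lines: hgad karpc tcv fzh hge pnfs ldia qdb mfg bzbtw pirdk xnfe hart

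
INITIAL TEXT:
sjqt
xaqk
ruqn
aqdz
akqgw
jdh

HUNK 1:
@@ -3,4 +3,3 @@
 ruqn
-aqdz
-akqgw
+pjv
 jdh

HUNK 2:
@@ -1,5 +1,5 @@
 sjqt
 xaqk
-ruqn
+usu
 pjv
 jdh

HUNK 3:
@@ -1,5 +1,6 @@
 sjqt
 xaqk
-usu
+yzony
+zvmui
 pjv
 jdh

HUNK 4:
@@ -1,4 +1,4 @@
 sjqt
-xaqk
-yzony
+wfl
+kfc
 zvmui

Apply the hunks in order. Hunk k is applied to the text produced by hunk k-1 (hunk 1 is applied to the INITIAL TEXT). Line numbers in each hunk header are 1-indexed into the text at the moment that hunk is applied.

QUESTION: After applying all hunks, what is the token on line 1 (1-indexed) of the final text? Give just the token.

Answer: sjqt

Derivation:
Hunk 1: at line 3 remove [aqdz,akqgw] add [pjv] -> 5 lines: sjqt xaqk ruqn pjv jdh
Hunk 2: at line 1 remove [ruqn] add [usu] -> 5 lines: sjqt xaqk usu pjv jdh
Hunk 3: at line 1 remove [usu] add [yzony,zvmui] -> 6 lines: sjqt xaqk yzony zvmui pjv jdh
Hunk 4: at line 1 remove [xaqk,yzony] add [wfl,kfc] -> 6 lines: sjqt wfl kfc zvmui pjv jdh
Final line 1: sjqt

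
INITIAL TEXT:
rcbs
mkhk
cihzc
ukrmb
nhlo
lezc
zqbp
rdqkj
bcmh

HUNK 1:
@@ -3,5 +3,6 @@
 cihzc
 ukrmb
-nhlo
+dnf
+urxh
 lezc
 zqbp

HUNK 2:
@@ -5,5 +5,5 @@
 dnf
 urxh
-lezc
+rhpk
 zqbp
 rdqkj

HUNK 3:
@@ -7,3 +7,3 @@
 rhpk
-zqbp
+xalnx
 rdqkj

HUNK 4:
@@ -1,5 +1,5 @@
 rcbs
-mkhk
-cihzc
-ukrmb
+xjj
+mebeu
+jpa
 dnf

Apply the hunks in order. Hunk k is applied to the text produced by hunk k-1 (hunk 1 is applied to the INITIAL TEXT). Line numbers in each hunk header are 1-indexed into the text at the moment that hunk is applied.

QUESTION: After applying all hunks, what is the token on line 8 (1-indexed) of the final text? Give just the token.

Answer: xalnx

Derivation:
Hunk 1: at line 3 remove [nhlo] add [dnf,urxh] -> 10 lines: rcbs mkhk cihzc ukrmb dnf urxh lezc zqbp rdqkj bcmh
Hunk 2: at line 5 remove [lezc] add [rhpk] -> 10 lines: rcbs mkhk cihzc ukrmb dnf urxh rhpk zqbp rdqkj bcmh
Hunk 3: at line 7 remove [zqbp] add [xalnx] -> 10 lines: rcbs mkhk cihzc ukrmb dnf urxh rhpk xalnx rdqkj bcmh
Hunk 4: at line 1 remove [mkhk,cihzc,ukrmb] add [xjj,mebeu,jpa] -> 10 lines: rcbs xjj mebeu jpa dnf urxh rhpk xalnx rdqkj bcmh
Final line 8: xalnx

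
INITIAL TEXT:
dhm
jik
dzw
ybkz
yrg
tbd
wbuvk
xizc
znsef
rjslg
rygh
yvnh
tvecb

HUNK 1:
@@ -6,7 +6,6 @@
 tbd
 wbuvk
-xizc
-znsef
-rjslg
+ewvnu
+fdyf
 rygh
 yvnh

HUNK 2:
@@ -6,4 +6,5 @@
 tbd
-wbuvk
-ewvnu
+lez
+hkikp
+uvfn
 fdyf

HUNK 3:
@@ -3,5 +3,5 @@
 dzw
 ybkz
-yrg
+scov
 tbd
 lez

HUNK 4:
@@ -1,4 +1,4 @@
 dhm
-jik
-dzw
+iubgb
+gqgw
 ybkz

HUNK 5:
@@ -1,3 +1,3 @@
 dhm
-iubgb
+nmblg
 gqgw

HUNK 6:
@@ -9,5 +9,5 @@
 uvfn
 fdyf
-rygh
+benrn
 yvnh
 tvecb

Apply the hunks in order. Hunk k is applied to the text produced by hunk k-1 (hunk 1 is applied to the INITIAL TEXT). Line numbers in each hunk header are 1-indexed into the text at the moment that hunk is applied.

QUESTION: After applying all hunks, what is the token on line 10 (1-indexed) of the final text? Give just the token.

Answer: fdyf

Derivation:
Hunk 1: at line 6 remove [xizc,znsef,rjslg] add [ewvnu,fdyf] -> 12 lines: dhm jik dzw ybkz yrg tbd wbuvk ewvnu fdyf rygh yvnh tvecb
Hunk 2: at line 6 remove [wbuvk,ewvnu] add [lez,hkikp,uvfn] -> 13 lines: dhm jik dzw ybkz yrg tbd lez hkikp uvfn fdyf rygh yvnh tvecb
Hunk 3: at line 3 remove [yrg] add [scov] -> 13 lines: dhm jik dzw ybkz scov tbd lez hkikp uvfn fdyf rygh yvnh tvecb
Hunk 4: at line 1 remove [jik,dzw] add [iubgb,gqgw] -> 13 lines: dhm iubgb gqgw ybkz scov tbd lez hkikp uvfn fdyf rygh yvnh tvecb
Hunk 5: at line 1 remove [iubgb] add [nmblg] -> 13 lines: dhm nmblg gqgw ybkz scov tbd lez hkikp uvfn fdyf rygh yvnh tvecb
Hunk 6: at line 9 remove [rygh] add [benrn] -> 13 lines: dhm nmblg gqgw ybkz scov tbd lez hkikp uvfn fdyf benrn yvnh tvecb
Final line 10: fdyf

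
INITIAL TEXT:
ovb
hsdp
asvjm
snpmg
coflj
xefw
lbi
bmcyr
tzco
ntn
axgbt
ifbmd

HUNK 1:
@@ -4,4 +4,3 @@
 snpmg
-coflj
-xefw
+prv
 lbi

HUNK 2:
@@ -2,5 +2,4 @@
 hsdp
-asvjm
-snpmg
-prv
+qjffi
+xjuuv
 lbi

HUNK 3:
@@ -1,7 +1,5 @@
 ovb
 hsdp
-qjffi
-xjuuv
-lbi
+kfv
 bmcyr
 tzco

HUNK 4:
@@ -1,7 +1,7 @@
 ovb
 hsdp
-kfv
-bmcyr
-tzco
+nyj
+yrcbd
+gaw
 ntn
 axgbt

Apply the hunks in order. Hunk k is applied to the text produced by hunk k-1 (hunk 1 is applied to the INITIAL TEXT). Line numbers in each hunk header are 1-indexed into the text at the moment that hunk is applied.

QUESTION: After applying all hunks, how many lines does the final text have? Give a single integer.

Answer: 8

Derivation:
Hunk 1: at line 4 remove [coflj,xefw] add [prv] -> 11 lines: ovb hsdp asvjm snpmg prv lbi bmcyr tzco ntn axgbt ifbmd
Hunk 2: at line 2 remove [asvjm,snpmg,prv] add [qjffi,xjuuv] -> 10 lines: ovb hsdp qjffi xjuuv lbi bmcyr tzco ntn axgbt ifbmd
Hunk 3: at line 1 remove [qjffi,xjuuv,lbi] add [kfv] -> 8 lines: ovb hsdp kfv bmcyr tzco ntn axgbt ifbmd
Hunk 4: at line 1 remove [kfv,bmcyr,tzco] add [nyj,yrcbd,gaw] -> 8 lines: ovb hsdp nyj yrcbd gaw ntn axgbt ifbmd
Final line count: 8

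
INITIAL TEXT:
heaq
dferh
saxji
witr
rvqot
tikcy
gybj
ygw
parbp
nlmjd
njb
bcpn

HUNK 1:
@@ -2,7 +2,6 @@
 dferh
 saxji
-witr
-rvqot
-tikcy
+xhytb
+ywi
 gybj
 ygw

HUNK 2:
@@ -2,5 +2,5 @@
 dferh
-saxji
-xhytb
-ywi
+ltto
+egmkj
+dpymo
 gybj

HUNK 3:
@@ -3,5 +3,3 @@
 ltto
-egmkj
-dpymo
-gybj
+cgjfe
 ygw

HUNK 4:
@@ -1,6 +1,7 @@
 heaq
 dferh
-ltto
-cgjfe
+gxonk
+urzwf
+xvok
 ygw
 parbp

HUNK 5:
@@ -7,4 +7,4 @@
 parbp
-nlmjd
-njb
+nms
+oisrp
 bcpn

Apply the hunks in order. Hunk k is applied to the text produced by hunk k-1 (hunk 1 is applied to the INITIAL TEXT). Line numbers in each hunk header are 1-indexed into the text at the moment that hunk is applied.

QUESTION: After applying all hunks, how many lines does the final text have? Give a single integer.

Hunk 1: at line 2 remove [witr,rvqot,tikcy] add [xhytb,ywi] -> 11 lines: heaq dferh saxji xhytb ywi gybj ygw parbp nlmjd njb bcpn
Hunk 2: at line 2 remove [saxji,xhytb,ywi] add [ltto,egmkj,dpymo] -> 11 lines: heaq dferh ltto egmkj dpymo gybj ygw parbp nlmjd njb bcpn
Hunk 3: at line 3 remove [egmkj,dpymo,gybj] add [cgjfe] -> 9 lines: heaq dferh ltto cgjfe ygw parbp nlmjd njb bcpn
Hunk 4: at line 1 remove [ltto,cgjfe] add [gxonk,urzwf,xvok] -> 10 lines: heaq dferh gxonk urzwf xvok ygw parbp nlmjd njb bcpn
Hunk 5: at line 7 remove [nlmjd,njb] add [nms,oisrp] -> 10 lines: heaq dferh gxonk urzwf xvok ygw parbp nms oisrp bcpn
Final line count: 10

Answer: 10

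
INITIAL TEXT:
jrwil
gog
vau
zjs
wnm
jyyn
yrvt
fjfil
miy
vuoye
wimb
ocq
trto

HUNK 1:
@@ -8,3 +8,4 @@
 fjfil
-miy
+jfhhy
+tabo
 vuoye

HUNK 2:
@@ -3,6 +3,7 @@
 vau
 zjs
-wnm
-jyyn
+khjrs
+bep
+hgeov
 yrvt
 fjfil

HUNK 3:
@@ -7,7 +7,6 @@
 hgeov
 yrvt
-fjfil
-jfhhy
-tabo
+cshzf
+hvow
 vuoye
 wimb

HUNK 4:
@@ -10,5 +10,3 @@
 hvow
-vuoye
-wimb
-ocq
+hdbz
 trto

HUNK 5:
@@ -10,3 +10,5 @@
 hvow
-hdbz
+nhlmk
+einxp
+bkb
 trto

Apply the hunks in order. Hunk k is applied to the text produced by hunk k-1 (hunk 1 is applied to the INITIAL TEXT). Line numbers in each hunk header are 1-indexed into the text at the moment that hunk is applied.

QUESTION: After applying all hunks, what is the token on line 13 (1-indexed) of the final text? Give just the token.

Answer: bkb

Derivation:
Hunk 1: at line 8 remove [miy] add [jfhhy,tabo] -> 14 lines: jrwil gog vau zjs wnm jyyn yrvt fjfil jfhhy tabo vuoye wimb ocq trto
Hunk 2: at line 3 remove [wnm,jyyn] add [khjrs,bep,hgeov] -> 15 lines: jrwil gog vau zjs khjrs bep hgeov yrvt fjfil jfhhy tabo vuoye wimb ocq trto
Hunk 3: at line 7 remove [fjfil,jfhhy,tabo] add [cshzf,hvow] -> 14 lines: jrwil gog vau zjs khjrs bep hgeov yrvt cshzf hvow vuoye wimb ocq trto
Hunk 4: at line 10 remove [vuoye,wimb,ocq] add [hdbz] -> 12 lines: jrwil gog vau zjs khjrs bep hgeov yrvt cshzf hvow hdbz trto
Hunk 5: at line 10 remove [hdbz] add [nhlmk,einxp,bkb] -> 14 lines: jrwil gog vau zjs khjrs bep hgeov yrvt cshzf hvow nhlmk einxp bkb trto
Final line 13: bkb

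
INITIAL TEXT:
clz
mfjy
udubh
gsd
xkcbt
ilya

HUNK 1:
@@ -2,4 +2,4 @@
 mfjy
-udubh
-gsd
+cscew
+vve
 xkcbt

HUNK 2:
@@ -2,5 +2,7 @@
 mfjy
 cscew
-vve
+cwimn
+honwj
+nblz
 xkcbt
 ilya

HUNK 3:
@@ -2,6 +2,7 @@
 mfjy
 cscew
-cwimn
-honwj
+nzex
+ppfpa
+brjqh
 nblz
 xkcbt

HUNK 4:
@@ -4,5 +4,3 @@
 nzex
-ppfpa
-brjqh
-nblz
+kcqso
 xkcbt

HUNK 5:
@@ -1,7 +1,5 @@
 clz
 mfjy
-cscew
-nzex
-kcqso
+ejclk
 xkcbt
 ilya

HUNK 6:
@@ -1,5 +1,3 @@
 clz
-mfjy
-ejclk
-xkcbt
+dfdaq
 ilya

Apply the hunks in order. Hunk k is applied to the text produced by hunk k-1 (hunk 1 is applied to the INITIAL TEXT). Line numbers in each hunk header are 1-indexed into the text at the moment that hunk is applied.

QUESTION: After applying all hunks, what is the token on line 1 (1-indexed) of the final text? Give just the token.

Hunk 1: at line 2 remove [udubh,gsd] add [cscew,vve] -> 6 lines: clz mfjy cscew vve xkcbt ilya
Hunk 2: at line 2 remove [vve] add [cwimn,honwj,nblz] -> 8 lines: clz mfjy cscew cwimn honwj nblz xkcbt ilya
Hunk 3: at line 2 remove [cwimn,honwj] add [nzex,ppfpa,brjqh] -> 9 lines: clz mfjy cscew nzex ppfpa brjqh nblz xkcbt ilya
Hunk 4: at line 4 remove [ppfpa,brjqh,nblz] add [kcqso] -> 7 lines: clz mfjy cscew nzex kcqso xkcbt ilya
Hunk 5: at line 1 remove [cscew,nzex,kcqso] add [ejclk] -> 5 lines: clz mfjy ejclk xkcbt ilya
Hunk 6: at line 1 remove [mfjy,ejclk,xkcbt] add [dfdaq] -> 3 lines: clz dfdaq ilya
Final line 1: clz

Answer: clz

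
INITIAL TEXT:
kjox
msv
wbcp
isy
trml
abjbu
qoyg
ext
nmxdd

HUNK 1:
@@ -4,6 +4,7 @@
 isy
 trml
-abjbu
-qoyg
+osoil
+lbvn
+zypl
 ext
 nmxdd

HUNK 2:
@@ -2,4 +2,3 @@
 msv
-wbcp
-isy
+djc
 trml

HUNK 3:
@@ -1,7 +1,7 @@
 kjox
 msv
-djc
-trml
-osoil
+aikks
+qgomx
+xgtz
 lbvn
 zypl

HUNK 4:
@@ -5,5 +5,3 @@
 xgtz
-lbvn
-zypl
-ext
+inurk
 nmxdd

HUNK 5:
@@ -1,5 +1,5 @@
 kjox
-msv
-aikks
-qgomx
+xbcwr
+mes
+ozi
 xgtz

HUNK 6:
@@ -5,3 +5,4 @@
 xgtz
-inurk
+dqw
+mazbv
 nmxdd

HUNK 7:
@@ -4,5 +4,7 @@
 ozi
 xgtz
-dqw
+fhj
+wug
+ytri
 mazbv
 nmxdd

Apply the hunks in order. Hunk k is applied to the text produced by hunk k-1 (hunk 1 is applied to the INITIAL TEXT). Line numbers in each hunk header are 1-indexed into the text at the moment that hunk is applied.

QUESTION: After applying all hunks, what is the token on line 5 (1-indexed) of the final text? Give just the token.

Answer: xgtz

Derivation:
Hunk 1: at line 4 remove [abjbu,qoyg] add [osoil,lbvn,zypl] -> 10 lines: kjox msv wbcp isy trml osoil lbvn zypl ext nmxdd
Hunk 2: at line 2 remove [wbcp,isy] add [djc] -> 9 lines: kjox msv djc trml osoil lbvn zypl ext nmxdd
Hunk 3: at line 1 remove [djc,trml,osoil] add [aikks,qgomx,xgtz] -> 9 lines: kjox msv aikks qgomx xgtz lbvn zypl ext nmxdd
Hunk 4: at line 5 remove [lbvn,zypl,ext] add [inurk] -> 7 lines: kjox msv aikks qgomx xgtz inurk nmxdd
Hunk 5: at line 1 remove [msv,aikks,qgomx] add [xbcwr,mes,ozi] -> 7 lines: kjox xbcwr mes ozi xgtz inurk nmxdd
Hunk 6: at line 5 remove [inurk] add [dqw,mazbv] -> 8 lines: kjox xbcwr mes ozi xgtz dqw mazbv nmxdd
Hunk 7: at line 4 remove [dqw] add [fhj,wug,ytri] -> 10 lines: kjox xbcwr mes ozi xgtz fhj wug ytri mazbv nmxdd
Final line 5: xgtz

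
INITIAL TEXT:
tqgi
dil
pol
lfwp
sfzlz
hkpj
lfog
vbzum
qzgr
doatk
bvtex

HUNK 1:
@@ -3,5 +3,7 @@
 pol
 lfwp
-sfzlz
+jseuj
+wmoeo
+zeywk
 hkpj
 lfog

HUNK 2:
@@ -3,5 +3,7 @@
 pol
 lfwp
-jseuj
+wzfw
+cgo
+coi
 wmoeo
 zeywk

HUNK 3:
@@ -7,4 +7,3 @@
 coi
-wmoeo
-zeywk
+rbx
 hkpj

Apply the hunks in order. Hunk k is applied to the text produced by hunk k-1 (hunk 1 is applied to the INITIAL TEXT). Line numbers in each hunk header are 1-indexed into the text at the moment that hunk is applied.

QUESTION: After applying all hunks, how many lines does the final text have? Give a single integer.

Answer: 14

Derivation:
Hunk 1: at line 3 remove [sfzlz] add [jseuj,wmoeo,zeywk] -> 13 lines: tqgi dil pol lfwp jseuj wmoeo zeywk hkpj lfog vbzum qzgr doatk bvtex
Hunk 2: at line 3 remove [jseuj] add [wzfw,cgo,coi] -> 15 lines: tqgi dil pol lfwp wzfw cgo coi wmoeo zeywk hkpj lfog vbzum qzgr doatk bvtex
Hunk 3: at line 7 remove [wmoeo,zeywk] add [rbx] -> 14 lines: tqgi dil pol lfwp wzfw cgo coi rbx hkpj lfog vbzum qzgr doatk bvtex
Final line count: 14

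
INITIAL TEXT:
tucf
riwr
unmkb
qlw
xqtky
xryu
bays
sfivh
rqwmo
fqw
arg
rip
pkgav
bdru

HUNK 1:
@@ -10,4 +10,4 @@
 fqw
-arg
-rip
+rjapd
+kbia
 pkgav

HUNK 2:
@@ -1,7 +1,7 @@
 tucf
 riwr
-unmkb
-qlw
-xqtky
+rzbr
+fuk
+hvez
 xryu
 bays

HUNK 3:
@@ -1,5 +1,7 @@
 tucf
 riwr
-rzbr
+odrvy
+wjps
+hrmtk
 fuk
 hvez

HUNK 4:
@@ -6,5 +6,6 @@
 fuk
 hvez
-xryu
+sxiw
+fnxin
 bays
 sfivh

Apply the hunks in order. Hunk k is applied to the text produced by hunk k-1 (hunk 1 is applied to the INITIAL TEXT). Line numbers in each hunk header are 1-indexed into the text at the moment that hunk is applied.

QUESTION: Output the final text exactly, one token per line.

Hunk 1: at line 10 remove [arg,rip] add [rjapd,kbia] -> 14 lines: tucf riwr unmkb qlw xqtky xryu bays sfivh rqwmo fqw rjapd kbia pkgav bdru
Hunk 2: at line 1 remove [unmkb,qlw,xqtky] add [rzbr,fuk,hvez] -> 14 lines: tucf riwr rzbr fuk hvez xryu bays sfivh rqwmo fqw rjapd kbia pkgav bdru
Hunk 3: at line 1 remove [rzbr] add [odrvy,wjps,hrmtk] -> 16 lines: tucf riwr odrvy wjps hrmtk fuk hvez xryu bays sfivh rqwmo fqw rjapd kbia pkgav bdru
Hunk 4: at line 6 remove [xryu] add [sxiw,fnxin] -> 17 lines: tucf riwr odrvy wjps hrmtk fuk hvez sxiw fnxin bays sfivh rqwmo fqw rjapd kbia pkgav bdru

Answer: tucf
riwr
odrvy
wjps
hrmtk
fuk
hvez
sxiw
fnxin
bays
sfivh
rqwmo
fqw
rjapd
kbia
pkgav
bdru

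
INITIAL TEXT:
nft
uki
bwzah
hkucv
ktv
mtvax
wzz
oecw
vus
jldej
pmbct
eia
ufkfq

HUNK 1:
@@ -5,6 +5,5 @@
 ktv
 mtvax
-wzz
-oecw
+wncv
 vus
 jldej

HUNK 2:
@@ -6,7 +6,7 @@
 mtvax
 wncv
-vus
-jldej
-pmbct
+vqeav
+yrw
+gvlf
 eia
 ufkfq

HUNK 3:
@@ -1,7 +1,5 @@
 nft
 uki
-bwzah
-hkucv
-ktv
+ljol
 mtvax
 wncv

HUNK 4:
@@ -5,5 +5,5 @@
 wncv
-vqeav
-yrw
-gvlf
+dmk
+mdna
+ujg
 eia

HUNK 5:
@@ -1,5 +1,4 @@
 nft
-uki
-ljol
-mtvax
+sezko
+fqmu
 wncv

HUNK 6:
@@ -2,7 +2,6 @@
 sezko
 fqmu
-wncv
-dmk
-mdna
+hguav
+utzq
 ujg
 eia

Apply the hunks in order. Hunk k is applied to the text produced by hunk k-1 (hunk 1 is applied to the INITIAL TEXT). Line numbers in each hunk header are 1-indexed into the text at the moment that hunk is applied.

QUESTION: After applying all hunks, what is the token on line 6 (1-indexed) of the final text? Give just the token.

Answer: ujg

Derivation:
Hunk 1: at line 5 remove [wzz,oecw] add [wncv] -> 12 lines: nft uki bwzah hkucv ktv mtvax wncv vus jldej pmbct eia ufkfq
Hunk 2: at line 6 remove [vus,jldej,pmbct] add [vqeav,yrw,gvlf] -> 12 lines: nft uki bwzah hkucv ktv mtvax wncv vqeav yrw gvlf eia ufkfq
Hunk 3: at line 1 remove [bwzah,hkucv,ktv] add [ljol] -> 10 lines: nft uki ljol mtvax wncv vqeav yrw gvlf eia ufkfq
Hunk 4: at line 5 remove [vqeav,yrw,gvlf] add [dmk,mdna,ujg] -> 10 lines: nft uki ljol mtvax wncv dmk mdna ujg eia ufkfq
Hunk 5: at line 1 remove [uki,ljol,mtvax] add [sezko,fqmu] -> 9 lines: nft sezko fqmu wncv dmk mdna ujg eia ufkfq
Hunk 6: at line 2 remove [wncv,dmk,mdna] add [hguav,utzq] -> 8 lines: nft sezko fqmu hguav utzq ujg eia ufkfq
Final line 6: ujg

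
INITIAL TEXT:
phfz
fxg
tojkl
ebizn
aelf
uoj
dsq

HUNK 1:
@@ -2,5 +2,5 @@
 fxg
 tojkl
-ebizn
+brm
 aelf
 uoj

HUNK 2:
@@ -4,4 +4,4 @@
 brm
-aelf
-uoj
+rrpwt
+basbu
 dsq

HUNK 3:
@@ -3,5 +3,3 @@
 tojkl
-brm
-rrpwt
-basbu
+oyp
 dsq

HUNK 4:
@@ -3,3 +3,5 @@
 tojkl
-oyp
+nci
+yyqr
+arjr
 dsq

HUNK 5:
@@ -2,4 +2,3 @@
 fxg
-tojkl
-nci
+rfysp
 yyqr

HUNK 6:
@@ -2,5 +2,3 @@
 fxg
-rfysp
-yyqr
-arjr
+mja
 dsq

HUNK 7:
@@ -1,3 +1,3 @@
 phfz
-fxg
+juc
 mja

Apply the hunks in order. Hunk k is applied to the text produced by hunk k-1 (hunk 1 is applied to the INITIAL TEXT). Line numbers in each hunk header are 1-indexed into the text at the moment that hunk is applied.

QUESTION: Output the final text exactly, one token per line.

Answer: phfz
juc
mja
dsq

Derivation:
Hunk 1: at line 2 remove [ebizn] add [brm] -> 7 lines: phfz fxg tojkl brm aelf uoj dsq
Hunk 2: at line 4 remove [aelf,uoj] add [rrpwt,basbu] -> 7 lines: phfz fxg tojkl brm rrpwt basbu dsq
Hunk 3: at line 3 remove [brm,rrpwt,basbu] add [oyp] -> 5 lines: phfz fxg tojkl oyp dsq
Hunk 4: at line 3 remove [oyp] add [nci,yyqr,arjr] -> 7 lines: phfz fxg tojkl nci yyqr arjr dsq
Hunk 5: at line 2 remove [tojkl,nci] add [rfysp] -> 6 lines: phfz fxg rfysp yyqr arjr dsq
Hunk 6: at line 2 remove [rfysp,yyqr,arjr] add [mja] -> 4 lines: phfz fxg mja dsq
Hunk 7: at line 1 remove [fxg] add [juc] -> 4 lines: phfz juc mja dsq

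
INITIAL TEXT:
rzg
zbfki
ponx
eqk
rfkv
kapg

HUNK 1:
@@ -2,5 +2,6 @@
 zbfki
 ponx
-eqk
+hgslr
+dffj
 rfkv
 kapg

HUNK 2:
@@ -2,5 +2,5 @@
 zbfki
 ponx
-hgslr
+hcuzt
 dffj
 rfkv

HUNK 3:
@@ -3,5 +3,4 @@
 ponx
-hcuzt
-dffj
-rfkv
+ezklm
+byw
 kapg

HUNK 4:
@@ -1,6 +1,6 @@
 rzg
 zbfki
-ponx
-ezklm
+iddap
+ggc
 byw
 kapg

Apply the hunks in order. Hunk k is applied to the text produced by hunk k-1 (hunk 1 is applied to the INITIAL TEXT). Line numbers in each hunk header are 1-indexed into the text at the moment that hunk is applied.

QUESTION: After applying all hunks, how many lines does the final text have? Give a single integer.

Answer: 6

Derivation:
Hunk 1: at line 2 remove [eqk] add [hgslr,dffj] -> 7 lines: rzg zbfki ponx hgslr dffj rfkv kapg
Hunk 2: at line 2 remove [hgslr] add [hcuzt] -> 7 lines: rzg zbfki ponx hcuzt dffj rfkv kapg
Hunk 3: at line 3 remove [hcuzt,dffj,rfkv] add [ezklm,byw] -> 6 lines: rzg zbfki ponx ezklm byw kapg
Hunk 4: at line 1 remove [ponx,ezklm] add [iddap,ggc] -> 6 lines: rzg zbfki iddap ggc byw kapg
Final line count: 6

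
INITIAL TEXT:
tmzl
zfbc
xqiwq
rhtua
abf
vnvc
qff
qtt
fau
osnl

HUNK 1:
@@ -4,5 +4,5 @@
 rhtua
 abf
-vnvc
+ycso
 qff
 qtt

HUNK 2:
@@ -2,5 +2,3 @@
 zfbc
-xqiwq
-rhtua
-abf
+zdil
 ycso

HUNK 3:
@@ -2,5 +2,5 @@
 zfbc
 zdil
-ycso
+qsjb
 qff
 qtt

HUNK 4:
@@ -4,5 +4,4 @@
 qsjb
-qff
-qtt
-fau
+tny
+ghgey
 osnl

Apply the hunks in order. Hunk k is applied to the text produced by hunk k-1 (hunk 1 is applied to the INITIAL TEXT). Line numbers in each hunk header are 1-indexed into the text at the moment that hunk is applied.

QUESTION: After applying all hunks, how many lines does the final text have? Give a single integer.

Hunk 1: at line 4 remove [vnvc] add [ycso] -> 10 lines: tmzl zfbc xqiwq rhtua abf ycso qff qtt fau osnl
Hunk 2: at line 2 remove [xqiwq,rhtua,abf] add [zdil] -> 8 lines: tmzl zfbc zdil ycso qff qtt fau osnl
Hunk 3: at line 2 remove [ycso] add [qsjb] -> 8 lines: tmzl zfbc zdil qsjb qff qtt fau osnl
Hunk 4: at line 4 remove [qff,qtt,fau] add [tny,ghgey] -> 7 lines: tmzl zfbc zdil qsjb tny ghgey osnl
Final line count: 7

Answer: 7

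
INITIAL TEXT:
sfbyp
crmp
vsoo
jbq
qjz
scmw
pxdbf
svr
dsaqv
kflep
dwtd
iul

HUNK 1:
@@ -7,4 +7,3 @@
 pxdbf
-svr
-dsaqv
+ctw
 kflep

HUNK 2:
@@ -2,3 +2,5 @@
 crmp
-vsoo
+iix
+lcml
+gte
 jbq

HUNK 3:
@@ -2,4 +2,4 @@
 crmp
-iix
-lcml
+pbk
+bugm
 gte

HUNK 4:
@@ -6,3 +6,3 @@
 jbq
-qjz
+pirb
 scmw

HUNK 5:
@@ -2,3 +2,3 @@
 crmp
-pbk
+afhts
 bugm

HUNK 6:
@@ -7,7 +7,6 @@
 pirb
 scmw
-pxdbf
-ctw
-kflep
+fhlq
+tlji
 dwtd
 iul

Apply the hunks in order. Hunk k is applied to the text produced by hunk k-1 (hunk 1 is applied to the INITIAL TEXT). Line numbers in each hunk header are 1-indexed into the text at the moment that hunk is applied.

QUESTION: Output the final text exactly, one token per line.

Answer: sfbyp
crmp
afhts
bugm
gte
jbq
pirb
scmw
fhlq
tlji
dwtd
iul

Derivation:
Hunk 1: at line 7 remove [svr,dsaqv] add [ctw] -> 11 lines: sfbyp crmp vsoo jbq qjz scmw pxdbf ctw kflep dwtd iul
Hunk 2: at line 2 remove [vsoo] add [iix,lcml,gte] -> 13 lines: sfbyp crmp iix lcml gte jbq qjz scmw pxdbf ctw kflep dwtd iul
Hunk 3: at line 2 remove [iix,lcml] add [pbk,bugm] -> 13 lines: sfbyp crmp pbk bugm gte jbq qjz scmw pxdbf ctw kflep dwtd iul
Hunk 4: at line 6 remove [qjz] add [pirb] -> 13 lines: sfbyp crmp pbk bugm gte jbq pirb scmw pxdbf ctw kflep dwtd iul
Hunk 5: at line 2 remove [pbk] add [afhts] -> 13 lines: sfbyp crmp afhts bugm gte jbq pirb scmw pxdbf ctw kflep dwtd iul
Hunk 6: at line 7 remove [pxdbf,ctw,kflep] add [fhlq,tlji] -> 12 lines: sfbyp crmp afhts bugm gte jbq pirb scmw fhlq tlji dwtd iul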